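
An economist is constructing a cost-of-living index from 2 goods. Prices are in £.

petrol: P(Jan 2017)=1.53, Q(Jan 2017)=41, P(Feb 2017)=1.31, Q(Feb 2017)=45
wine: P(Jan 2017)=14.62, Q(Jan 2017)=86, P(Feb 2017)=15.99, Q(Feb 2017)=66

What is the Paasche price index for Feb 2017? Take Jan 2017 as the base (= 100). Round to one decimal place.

Paasche price index uses current-period quantities as weights.
ΣP(Feb 2017)·Q(Feb 2017) = 1.31×45 + 15.99×66 = 58.95 + 1055.34 = 1114.29
ΣP(Jan 2017)·Q(Feb 2017) = 1.53×45 + 14.62×66 = 68.85 + 964.92 = 1033.77
Index = 1114.29 / 1033.77 × 100 = 107.7890

107.8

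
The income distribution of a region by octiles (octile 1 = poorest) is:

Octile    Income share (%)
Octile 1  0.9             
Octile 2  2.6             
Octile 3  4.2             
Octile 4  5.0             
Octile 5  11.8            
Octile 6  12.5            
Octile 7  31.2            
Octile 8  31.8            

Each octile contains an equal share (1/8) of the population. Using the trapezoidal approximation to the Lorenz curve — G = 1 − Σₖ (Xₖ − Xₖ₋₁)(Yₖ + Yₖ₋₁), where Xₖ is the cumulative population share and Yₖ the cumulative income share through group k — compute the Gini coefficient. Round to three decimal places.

0.489

Cumulative income shares Yₖ: 0.0090, 0.0350, 0.0770, 0.1270, 0.2450, 0.3700, 0.6820, 1.0000
Σ (Xₖ−Xₖ₋₁)(Yₖ+Yₖ₋₁) = (1/8)(0.0090+0.0000) + (1/8)(0.0350+0.0090) + (1/8)(0.0770+0.0350) + (1/8)(0.1270+0.0770) + (1/8)(0.2450+0.1270) + (1/8)(0.3700+0.2450) + (1/8)(0.6820+0.3700) + (1/8)(1.0000+0.6820)
  = 0.0011 + 0.0055 + 0.0140 + 0.0255 + 0.0465 + 0.0769 + 0.1315 + 0.2102 = 0.5112
G = 1 − 0.5112 = 0.4888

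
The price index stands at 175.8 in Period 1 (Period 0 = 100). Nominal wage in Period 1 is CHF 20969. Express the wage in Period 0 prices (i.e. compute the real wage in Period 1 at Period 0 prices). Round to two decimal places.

Real = Nominal ÷ (Index/100) = 20969 ÷ (175.8/100)
     = 20969 ÷ 1.758 = 11927.7588

11927.76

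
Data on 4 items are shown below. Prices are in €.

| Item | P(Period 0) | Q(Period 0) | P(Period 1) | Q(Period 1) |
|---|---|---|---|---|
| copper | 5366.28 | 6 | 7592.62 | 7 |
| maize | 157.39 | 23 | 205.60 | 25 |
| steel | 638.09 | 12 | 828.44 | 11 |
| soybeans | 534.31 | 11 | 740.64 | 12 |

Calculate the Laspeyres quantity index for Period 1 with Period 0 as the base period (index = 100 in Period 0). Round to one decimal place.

Laspeyres quantity index uses base-period prices as weights.
ΣP(Period 0)·Q(Period 1) = 5366.28×7 + 157.39×25 + 638.09×11 + 534.31×12 = 37563.96 + 3934.75 + 7018.99 + 6411.72 = 54929.42
ΣP(Period 0)·Q(Period 0) = 5366.28×6 + 157.39×23 + 638.09×12 + 534.31×11 = 32197.68 + 3619.97 + 7657.08 + 5877.41 = 49352.14
Index = 54929.42 / 49352.14 × 100 = 111.3010

111.3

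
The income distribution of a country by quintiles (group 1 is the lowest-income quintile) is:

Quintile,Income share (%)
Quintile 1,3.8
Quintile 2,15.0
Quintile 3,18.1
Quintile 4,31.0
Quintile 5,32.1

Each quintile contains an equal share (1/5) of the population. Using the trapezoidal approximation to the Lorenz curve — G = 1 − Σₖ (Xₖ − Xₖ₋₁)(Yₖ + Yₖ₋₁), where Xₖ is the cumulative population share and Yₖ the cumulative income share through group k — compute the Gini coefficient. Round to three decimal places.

Cumulative income shares Yₖ: 0.0380, 0.1880, 0.3690, 0.6790, 1.0000
Σ (Xₖ−Xₖ₋₁)(Yₖ+Yₖ₋₁) = (1/5)(0.0380+0.0000) + (1/5)(0.1880+0.0380) + (1/5)(0.3690+0.1880) + (1/5)(0.6790+0.3690) + (1/5)(1.0000+0.6790)
  = 0.0076 + 0.0452 + 0.1114 + 0.2096 + 0.3358 = 0.7096
G = 1 − 0.7096 = 0.2904

0.290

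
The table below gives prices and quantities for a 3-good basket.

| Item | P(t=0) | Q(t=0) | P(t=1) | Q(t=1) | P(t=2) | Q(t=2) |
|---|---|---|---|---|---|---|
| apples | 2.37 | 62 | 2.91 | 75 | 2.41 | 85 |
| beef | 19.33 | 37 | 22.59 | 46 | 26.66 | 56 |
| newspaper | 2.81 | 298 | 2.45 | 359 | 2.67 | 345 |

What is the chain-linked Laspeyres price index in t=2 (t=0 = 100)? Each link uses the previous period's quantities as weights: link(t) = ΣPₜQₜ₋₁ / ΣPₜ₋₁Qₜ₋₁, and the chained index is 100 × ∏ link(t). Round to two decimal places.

113.75

Link t=0→t=1:
ΣP(t=1)Q(t=0) = 2.91×62 + 22.59×37 + 2.45×298 = 180.42 + 835.83 + 730.1 = 1746.35
ΣP(t=0)Q(t=0) = 2.37×62 + 19.33×37 + 2.81×298 = 146.94 + 715.21 + 837.38 = 1699.53
link = 1746.35/1699.53 = 1.027549
Link t=1→t=2:
ΣP(t=2)Q(t=1) = 2.41×75 + 26.66×46 + 2.67×359 = 180.75 + 1226.36 + 958.53 = 2365.64
ΣP(t=1)Q(t=1) = 2.91×75 + 22.59×46 + 2.45×359 = 218.25 + 1039.14 + 879.55 = 2136.94
link = 2365.64/2136.94 = 1.107022
Chained index = 100 × 1.027549 × 1.107022 = 113.7519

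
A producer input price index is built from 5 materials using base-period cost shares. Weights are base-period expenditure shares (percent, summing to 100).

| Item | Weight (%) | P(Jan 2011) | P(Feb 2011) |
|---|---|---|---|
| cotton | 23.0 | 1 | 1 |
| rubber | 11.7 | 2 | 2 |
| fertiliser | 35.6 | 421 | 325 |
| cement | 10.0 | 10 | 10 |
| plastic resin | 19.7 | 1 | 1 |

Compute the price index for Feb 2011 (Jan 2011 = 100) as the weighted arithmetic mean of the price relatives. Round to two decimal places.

cotton: 23.0 × (1/1) = 23.0 × 1.000000 = 23.0000
rubber: 11.7 × (2/2) = 11.7 × 1.000000 = 11.7000
fertiliser: 35.6 × (325/421) = 35.6 × 0.771971 = 27.4822
cement: 10.0 × (10/10) = 10.0 × 1.000000 = 10.0000
plastic resin: 19.7 × (1/1) = 19.7 × 1.000000 = 19.7000
Index = Σ wᵢ·(p₁ᵢ/p₀ᵢ) = 23.0000 + 11.7000 + 27.4822 + 10.0000 + 19.7000 = 91.8822

91.88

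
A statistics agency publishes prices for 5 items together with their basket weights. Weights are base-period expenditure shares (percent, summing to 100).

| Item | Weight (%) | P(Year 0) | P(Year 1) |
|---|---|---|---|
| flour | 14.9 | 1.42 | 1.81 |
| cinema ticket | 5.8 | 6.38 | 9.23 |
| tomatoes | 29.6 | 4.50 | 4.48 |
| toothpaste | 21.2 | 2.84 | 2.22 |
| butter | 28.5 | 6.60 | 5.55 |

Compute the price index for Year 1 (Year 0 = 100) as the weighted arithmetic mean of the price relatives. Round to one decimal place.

flour: 14.9 × (1.81/1.42) = 14.9 × 1.274648 = 18.9923
cinema ticket: 5.8 × (9.23/6.38) = 5.8 × 1.446708 = 8.3909
tomatoes: 29.6 × (4.48/4.50) = 29.6 × 0.995556 = 29.4684
toothpaste: 21.2 × (2.22/2.84) = 21.2 × 0.781690 = 16.5718
butter: 28.5 × (5.55/6.60) = 28.5 × 0.840909 = 23.9659
Index = Σ wᵢ·(p₁ᵢ/p₀ᵢ) = 18.9923 + 8.3909 + 29.4684 + 16.5718 + 23.9659 = 97.3893

97.4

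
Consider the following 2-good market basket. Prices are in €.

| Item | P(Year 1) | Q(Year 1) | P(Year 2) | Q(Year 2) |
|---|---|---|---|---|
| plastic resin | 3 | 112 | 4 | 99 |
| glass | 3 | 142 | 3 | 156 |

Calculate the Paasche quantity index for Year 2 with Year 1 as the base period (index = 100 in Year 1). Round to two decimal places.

98.86

Paasche quantity index uses current-period prices as weights.
ΣP(Year 2)·Q(Year 2) = 4×99 + 3×156 = 396 + 468 = 864
ΣP(Year 2)·Q(Year 1) = 4×112 + 3×142 = 448 + 426 = 874
Index = 864 / 874 × 100 = 98.8558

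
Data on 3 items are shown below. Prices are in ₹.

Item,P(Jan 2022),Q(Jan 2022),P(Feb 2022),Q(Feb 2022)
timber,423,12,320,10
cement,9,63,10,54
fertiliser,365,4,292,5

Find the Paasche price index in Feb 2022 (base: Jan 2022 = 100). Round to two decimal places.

79.50

Paasche price index uses current-period quantities as weights.
ΣP(Feb 2022)·Q(Feb 2022) = 320×10 + 10×54 + 292×5 = 3200 + 540 + 1460 = 5200
ΣP(Jan 2022)·Q(Feb 2022) = 423×10 + 9×54 + 365×5 = 4230 + 486 + 1825 = 6541
Index = 5200 / 6541 × 100 = 79.4985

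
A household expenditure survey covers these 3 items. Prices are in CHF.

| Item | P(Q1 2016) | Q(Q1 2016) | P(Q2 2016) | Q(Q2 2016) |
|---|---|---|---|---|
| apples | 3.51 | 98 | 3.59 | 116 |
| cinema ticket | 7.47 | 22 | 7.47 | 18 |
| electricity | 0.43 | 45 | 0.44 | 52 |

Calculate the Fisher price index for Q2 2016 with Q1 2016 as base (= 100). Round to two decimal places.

Laspeyres component (base-period weights):
ΣP(Q2 2016)Q(Q1 2016) = 3.59×98 + 7.47×22 + 0.44×45 = 351.82 + 164.34 + 19.8 = 535.96
ΣP(Q1 2016)Q(Q1 2016) = 3.51×98 + 7.47×22 + 0.43×45 = 343.98 + 164.34 + 19.35 = 527.67
L = 535.96 / 527.67 × 100 = 101.5711
Paasche component (current-period weights):
ΣP(Q2 2016)Q(Q2 2016) = 3.59×116 + 7.47×18 + 0.44×52 = 416.44 + 134.46 + 22.88 = 573.78
ΣP(Q1 2016)Q(Q2 2016) = 3.51×116 + 7.47×18 + 0.43×52 = 407.16 + 134.46 + 22.36 = 563.98
P = 573.78 / 563.98 × 100 = 101.7377
Fisher = √(L × P) = √(101.5711 × 101.7377) = 101.6543

101.65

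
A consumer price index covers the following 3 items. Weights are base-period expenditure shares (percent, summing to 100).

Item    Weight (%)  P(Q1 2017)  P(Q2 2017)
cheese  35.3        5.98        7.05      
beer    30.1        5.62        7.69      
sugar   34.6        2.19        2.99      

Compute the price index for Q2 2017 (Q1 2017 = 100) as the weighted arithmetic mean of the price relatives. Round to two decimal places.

130.04

cheese: 35.3 × (7.05/5.98) = 35.3 × 1.178930 = 41.6162
beer: 30.1 × (7.69/5.62) = 30.1 × 1.368327 = 41.1867
sugar: 34.6 × (2.99/2.19) = 34.6 × 1.365297 = 47.2393
Index = Σ wᵢ·(p₁ᵢ/p₀ᵢ) = 41.6162 + 41.1867 + 47.2393 = 130.0421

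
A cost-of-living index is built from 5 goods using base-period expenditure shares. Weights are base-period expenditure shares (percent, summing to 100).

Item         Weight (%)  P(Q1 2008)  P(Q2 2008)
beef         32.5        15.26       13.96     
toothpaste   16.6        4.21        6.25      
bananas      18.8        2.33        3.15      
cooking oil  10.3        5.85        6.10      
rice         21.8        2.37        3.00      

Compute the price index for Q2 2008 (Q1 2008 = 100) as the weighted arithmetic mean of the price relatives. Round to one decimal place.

118.1

beef: 32.5 × (13.96/15.26) = 32.5 × 0.914810 = 29.7313
toothpaste: 16.6 × (6.25/4.21) = 16.6 × 1.484561 = 24.6437
bananas: 18.8 × (3.15/2.33) = 18.8 × 1.351931 = 25.4163
cooking oil: 10.3 × (6.10/5.85) = 10.3 × 1.042735 = 10.7402
rice: 21.8 × (3.00/2.37) = 21.8 × 1.265823 = 27.5949
Index = Σ wᵢ·(p₁ᵢ/p₀ᵢ) = 29.7313 + 24.6437 + 25.4163 + 10.7402 + 27.5949 = 118.1264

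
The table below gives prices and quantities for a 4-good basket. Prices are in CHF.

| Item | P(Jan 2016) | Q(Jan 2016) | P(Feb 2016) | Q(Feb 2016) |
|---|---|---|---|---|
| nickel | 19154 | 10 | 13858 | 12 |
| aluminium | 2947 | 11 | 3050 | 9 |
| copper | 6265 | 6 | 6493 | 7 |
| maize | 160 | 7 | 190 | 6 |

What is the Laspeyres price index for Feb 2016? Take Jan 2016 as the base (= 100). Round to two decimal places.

Laspeyres price index uses base-period quantities as weights.
ΣP(Feb 2016)·Q(Jan 2016) = 13858×10 + 3050×11 + 6493×6 + 190×7 = 138580 + 33550 + 38958 + 1330 = 212418
ΣP(Jan 2016)·Q(Jan 2016) = 19154×10 + 2947×11 + 6265×6 + 160×7 = 191540 + 32417 + 37590 + 1120 = 262667
Index = 212418 / 262667 × 100 = 80.8697

80.87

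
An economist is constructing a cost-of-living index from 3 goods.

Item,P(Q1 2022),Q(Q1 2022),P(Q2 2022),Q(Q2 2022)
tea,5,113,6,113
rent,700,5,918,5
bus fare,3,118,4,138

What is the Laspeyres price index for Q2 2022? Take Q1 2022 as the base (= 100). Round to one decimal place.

Laspeyres price index uses base-period quantities as weights.
ΣP(Q2 2022)·Q(Q1 2022) = 6×113 + 918×5 + 4×118 = 678 + 4590 + 472 = 5740
ΣP(Q1 2022)·Q(Q1 2022) = 5×113 + 700×5 + 3×118 = 565 + 3500 + 354 = 4419
Index = 5740 / 4419 × 100 = 129.8936

129.9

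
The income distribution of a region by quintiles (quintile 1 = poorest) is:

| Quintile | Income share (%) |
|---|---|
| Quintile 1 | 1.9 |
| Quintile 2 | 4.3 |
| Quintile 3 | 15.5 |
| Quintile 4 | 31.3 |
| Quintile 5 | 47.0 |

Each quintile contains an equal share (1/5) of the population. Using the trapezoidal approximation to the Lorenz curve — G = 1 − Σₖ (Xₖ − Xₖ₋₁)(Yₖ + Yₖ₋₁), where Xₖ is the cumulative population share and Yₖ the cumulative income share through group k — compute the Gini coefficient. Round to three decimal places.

0.469

Cumulative income shares Yₖ: 0.0190, 0.0620, 0.2170, 0.5300, 1.0000
Σ (Xₖ−Xₖ₋₁)(Yₖ+Yₖ₋₁) = (1/5)(0.0190+0.0000) + (1/5)(0.0620+0.0190) + (1/5)(0.2170+0.0620) + (1/5)(0.5300+0.2170) + (1/5)(1.0000+0.5300)
  = 0.0038 + 0.0162 + 0.0558 + 0.1494 + 0.3060 = 0.5312
G = 1 − 0.5312 = 0.4688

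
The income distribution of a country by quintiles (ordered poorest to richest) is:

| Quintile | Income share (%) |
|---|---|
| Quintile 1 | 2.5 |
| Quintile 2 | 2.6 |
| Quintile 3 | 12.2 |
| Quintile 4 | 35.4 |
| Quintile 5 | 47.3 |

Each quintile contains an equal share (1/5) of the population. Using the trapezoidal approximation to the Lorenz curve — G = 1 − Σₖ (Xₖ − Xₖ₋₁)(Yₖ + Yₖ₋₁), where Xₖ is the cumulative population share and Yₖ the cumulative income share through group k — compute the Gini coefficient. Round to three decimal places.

Cumulative income shares Yₖ: 0.0250, 0.0510, 0.1730, 0.5270, 1.0000
Σ (Xₖ−Xₖ₋₁)(Yₖ+Yₖ₋₁) = (1/5)(0.0250+0.0000) + (1/5)(0.0510+0.0250) + (1/5)(0.1730+0.0510) + (1/5)(0.5270+0.1730) + (1/5)(1.0000+0.5270)
  = 0.0050 + 0.0152 + 0.0448 + 0.1400 + 0.3054 = 0.5104
G = 1 − 0.5104 = 0.4896

0.490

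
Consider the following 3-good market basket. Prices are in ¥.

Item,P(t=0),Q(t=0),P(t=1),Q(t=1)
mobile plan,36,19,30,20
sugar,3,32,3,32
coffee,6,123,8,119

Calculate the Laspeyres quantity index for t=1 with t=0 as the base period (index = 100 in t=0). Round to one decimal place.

100.8

Laspeyres quantity index uses base-period prices as weights.
ΣP(t=0)·Q(t=1) = 36×20 + 3×32 + 6×119 = 720 + 96 + 714 = 1530
ΣP(t=0)·Q(t=0) = 36×19 + 3×32 + 6×123 = 684 + 96 + 738 = 1518
Index = 1530 / 1518 × 100 = 100.7905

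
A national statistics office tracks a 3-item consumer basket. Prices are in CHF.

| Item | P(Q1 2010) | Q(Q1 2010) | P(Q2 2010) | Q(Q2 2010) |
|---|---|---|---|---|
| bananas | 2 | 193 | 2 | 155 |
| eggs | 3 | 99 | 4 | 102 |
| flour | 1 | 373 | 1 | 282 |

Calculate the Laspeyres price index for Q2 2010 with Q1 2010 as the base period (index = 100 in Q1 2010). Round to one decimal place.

109.4

Laspeyres price index uses base-period quantities as weights.
ΣP(Q2 2010)·Q(Q1 2010) = 2×193 + 4×99 + 1×373 = 386 + 396 + 373 = 1155
ΣP(Q1 2010)·Q(Q1 2010) = 2×193 + 3×99 + 1×373 = 386 + 297 + 373 = 1056
Index = 1155 / 1056 × 100 = 109.3750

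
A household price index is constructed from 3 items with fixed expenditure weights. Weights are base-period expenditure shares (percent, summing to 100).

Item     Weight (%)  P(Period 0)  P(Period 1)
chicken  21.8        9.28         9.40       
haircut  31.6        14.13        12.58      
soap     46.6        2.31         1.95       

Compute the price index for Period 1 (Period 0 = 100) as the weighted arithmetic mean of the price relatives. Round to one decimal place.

chicken: 21.8 × (9.40/9.28) = 21.8 × 1.012931 = 22.0819
haircut: 31.6 × (12.58/14.13) = 31.6 × 0.890304 = 28.1336
soap: 46.6 × (1.95/2.31) = 46.6 × 0.844156 = 39.3377
Index = Σ wᵢ·(p₁ᵢ/p₀ᵢ) = 22.0819 + 28.1336 + 39.3377 = 89.5532

89.6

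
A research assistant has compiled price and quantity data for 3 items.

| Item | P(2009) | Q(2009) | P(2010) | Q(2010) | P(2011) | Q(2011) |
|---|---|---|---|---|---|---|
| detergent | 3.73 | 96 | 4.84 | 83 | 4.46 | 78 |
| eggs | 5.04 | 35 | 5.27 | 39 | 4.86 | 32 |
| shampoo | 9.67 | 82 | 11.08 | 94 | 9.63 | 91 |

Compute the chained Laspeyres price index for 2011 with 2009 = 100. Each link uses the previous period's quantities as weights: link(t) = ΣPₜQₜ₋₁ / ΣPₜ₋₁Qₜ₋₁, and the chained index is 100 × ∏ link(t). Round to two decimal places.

Link 2009→2010:
ΣP(2010)Q(2009) = 4.84×96 + 5.27×35 + 11.08×82 = 464.64 + 184.45 + 908.56 = 1557.65
ΣP(2009)Q(2009) = 3.73×96 + 5.04×35 + 9.67×82 = 358.08 + 176.4 + 792.94 = 1327.42
link = 1557.65/1327.42 = 1.173442
Link 2010→2011:
ΣP(2011)Q(2010) = 4.46×83 + 4.86×39 + 9.63×94 = 370.18 + 189.54 + 905.22 = 1464.94
ΣP(2010)Q(2010) = 4.84×83 + 5.27×39 + 11.08×94 = 401.72 + 205.53 + 1041.52 = 1648.77
link = 1464.94/1648.77 = 0.888505
Chained index = 100 × 1.173442 × 0.888505 = 104.2609

104.26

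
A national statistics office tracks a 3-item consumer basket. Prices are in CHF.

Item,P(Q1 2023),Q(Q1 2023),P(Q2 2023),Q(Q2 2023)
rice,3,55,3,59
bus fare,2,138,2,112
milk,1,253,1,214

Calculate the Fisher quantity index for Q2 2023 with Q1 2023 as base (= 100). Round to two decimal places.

Laspeyres component (base-period weights):
ΣP(Q1 2023)Q(Q2 2023) = 3×59 + 2×112 + 1×214 = 177 + 224 + 214 = 615
ΣP(Q1 2023)Q(Q1 2023) = 3×55 + 2×138 + 1×253 = 165 + 276 + 253 = 694
L = 615 / 694 × 100 = 88.6167
Paasche component (current-period weights):
ΣP(Q2 2023)Q(Q2 2023) = 3×59 + 2×112 + 1×214 = 177 + 224 + 214 = 615
ΣP(Q2 2023)Q(Q1 2023) = 3×55 + 2×138 + 1×253 = 165 + 276 + 253 = 694
P = 615 / 694 × 100 = 88.6167
Fisher = √(L × P) = √(88.6167 × 88.6167) = 88.6167

88.62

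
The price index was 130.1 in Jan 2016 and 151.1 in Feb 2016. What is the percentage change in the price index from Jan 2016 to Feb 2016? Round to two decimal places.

Change = (151.1 − 130.1) / 130.1 × 100
       = 21.0 / 130.1 × 100 = 16.1414%

16.14%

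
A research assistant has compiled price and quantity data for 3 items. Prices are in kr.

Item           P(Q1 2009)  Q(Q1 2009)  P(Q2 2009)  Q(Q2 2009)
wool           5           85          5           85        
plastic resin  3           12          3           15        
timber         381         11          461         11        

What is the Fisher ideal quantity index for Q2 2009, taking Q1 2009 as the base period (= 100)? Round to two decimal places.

100.18

Laspeyres component (base-period weights):
ΣP(Q1 2009)Q(Q2 2009) = 5×85 + 3×15 + 381×11 = 425 + 45 + 4191 = 4661
ΣP(Q1 2009)Q(Q1 2009) = 5×85 + 3×12 + 381×11 = 425 + 36 + 4191 = 4652
L = 4661 / 4652 × 100 = 100.1935
Paasche component (current-period weights):
ΣP(Q2 2009)Q(Q2 2009) = 5×85 + 3×15 + 461×11 = 425 + 45 + 5071 = 5541
ΣP(Q2 2009)Q(Q1 2009) = 5×85 + 3×12 + 461×11 = 425 + 36 + 5071 = 5532
P = 5541 / 5532 × 100 = 100.1627
Fisher = √(L × P) = √(100.1935 × 100.1627) = 100.1781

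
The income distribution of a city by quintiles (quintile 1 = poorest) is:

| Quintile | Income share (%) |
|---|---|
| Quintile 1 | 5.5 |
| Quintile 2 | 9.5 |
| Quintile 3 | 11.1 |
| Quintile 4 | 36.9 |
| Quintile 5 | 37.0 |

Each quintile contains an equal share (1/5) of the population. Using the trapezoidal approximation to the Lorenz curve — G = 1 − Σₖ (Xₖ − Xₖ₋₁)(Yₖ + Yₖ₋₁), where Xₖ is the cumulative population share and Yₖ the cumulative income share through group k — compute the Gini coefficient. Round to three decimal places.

0.362

Cumulative income shares Yₖ: 0.0550, 0.1500, 0.2610, 0.6300, 1.0000
Σ (Xₖ−Xₖ₋₁)(Yₖ+Yₖ₋₁) = (1/5)(0.0550+0.0000) + (1/5)(0.1500+0.0550) + (1/5)(0.2610+0.1500) + (1/5)(0.6300+0.2610) + (1/5)(1.0000+0.6300)
  = 0.0110 + 0.0410 + 0.0822 + 0.1782 + 0.3260 = 0.6384
G = 1 − 0.6384 = 0.3616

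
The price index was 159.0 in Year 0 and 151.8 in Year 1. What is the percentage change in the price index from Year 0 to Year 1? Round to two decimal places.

-4.53%

Change = (151.8 − 159.0) / 159.0 × 100
       = -7.2 / 159.0 × 100 = -4.5283%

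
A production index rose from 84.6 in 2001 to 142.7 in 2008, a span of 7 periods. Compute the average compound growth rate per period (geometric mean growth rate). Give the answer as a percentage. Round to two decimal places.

7.75%

Growth factor = (142.7/84.6)^(1/7) = (1.686761)^(1/7) = 1.077547
Growth rate = 1.077547 − 1 = 0.077547 = 7.7547%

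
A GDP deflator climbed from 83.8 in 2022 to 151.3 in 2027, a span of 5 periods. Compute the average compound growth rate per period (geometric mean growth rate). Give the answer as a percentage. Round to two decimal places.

Growth factor = (151.3/83.8)^(1/5) = (1.805489)^(1/5) = 1.125431
Growth rate = 1.125431 − 1 = 0.125431 = 12.5431%

12.54%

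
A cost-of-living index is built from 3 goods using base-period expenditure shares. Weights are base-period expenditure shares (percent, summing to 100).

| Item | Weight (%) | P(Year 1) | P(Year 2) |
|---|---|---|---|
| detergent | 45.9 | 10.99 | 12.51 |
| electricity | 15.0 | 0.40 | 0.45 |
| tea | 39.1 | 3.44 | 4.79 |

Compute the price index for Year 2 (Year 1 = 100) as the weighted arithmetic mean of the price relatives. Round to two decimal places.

detergent: 45.9 × (12.51/10.99) = 45.9 × 1.138308 = 52.2483
electricity: 15.0 × (0.45/0.40) = 15.0 × 1.125000 = 16.8750
tea: 39.1 × (4.79/3.44) = 39.1 × 1.392442 = 54.4445
Index = Σ wᵢ·(p₁ᵢ/p₀ᵢ) = 52.2483 + 16.8750 + 54.4445 = 123.5678

123.57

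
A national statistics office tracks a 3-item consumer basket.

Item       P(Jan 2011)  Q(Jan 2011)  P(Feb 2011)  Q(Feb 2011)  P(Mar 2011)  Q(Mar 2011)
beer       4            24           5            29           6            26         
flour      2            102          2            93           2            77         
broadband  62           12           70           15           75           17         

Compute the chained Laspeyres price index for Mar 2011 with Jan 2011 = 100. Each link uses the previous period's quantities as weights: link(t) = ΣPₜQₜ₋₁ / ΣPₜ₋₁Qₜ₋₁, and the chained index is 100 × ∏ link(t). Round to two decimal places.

119.89

Link Jan 2011→Feb 2011:
ΣP(Feb 2011)Q(Jan 2011) = 5×24 + 2×102 + 70×12 = 120 + 204 + 840 = 1164
ΣP(Jan 2011)Q(Jan 2011) = 4×24 + 2×102 + 62×12 = 96 + 204 + 744 = 1044
link = 1164/1044 = 1.114943
Link Feb 2011→Mar 2011:
ΣP(Mar 2011)Q(Feb 2011) = 6×29 + 2×93 + 75×15 = 174 + 186 + 1125 = 1485
ΣP(Feb 2011)Q(Feb 2011) = 5×29 + 2×93 + 70×15 = 145 + 186 + 1050 = 1381
link = 1485/1381 = 1.075308
Chained index = 100 × 1.114943 × 1.075308 = 119.8906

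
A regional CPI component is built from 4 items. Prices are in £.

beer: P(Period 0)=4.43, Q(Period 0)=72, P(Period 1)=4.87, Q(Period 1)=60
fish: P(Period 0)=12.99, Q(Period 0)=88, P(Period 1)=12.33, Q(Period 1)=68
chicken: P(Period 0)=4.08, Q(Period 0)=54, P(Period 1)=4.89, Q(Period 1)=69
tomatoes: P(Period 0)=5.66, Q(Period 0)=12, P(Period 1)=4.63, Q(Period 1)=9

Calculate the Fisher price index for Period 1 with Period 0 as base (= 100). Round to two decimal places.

101.09

Laspeyres component (base-period weights):
ΣP(Period 1)Q(Period 0) = 4.87×72 + 12.33×88 + 4.89×54 + 4.63×12 = 350.64 + 1085.04 + 264.06 + 55.56 = 1755.3
ΣP(Period 0)Q(Period 0) = 4.43×72 + 12.99×88 + 4.08×54 + 5.66×12 = 318.96 + 1143.12 + 220.32 + 67.92 = 1750.32
L = 1755.3 / 1750.32 × 100 = 100.2845
Paasche component (current-period weights):
ΣP(Period 1)Q(Period 1) = 4.87×60 + 12.33×68 + 4.89×69 + 4.63×9 = 292.2 + 838.44 + 337.41 + 41.67 = 1509.72
ΣP(Period 0)Q(Period 1) = 4.43×60 + 12.99×68 + 4.08×69 + 5.66×9 = 265.8 + 883.32 + 281.52 + 50.94 = 1481.58
P = 1509.72 / 1481.58 × 100 = 101.8993
Fisher = √(L × P) = √(100.2845 × 101.8993) = 101.0887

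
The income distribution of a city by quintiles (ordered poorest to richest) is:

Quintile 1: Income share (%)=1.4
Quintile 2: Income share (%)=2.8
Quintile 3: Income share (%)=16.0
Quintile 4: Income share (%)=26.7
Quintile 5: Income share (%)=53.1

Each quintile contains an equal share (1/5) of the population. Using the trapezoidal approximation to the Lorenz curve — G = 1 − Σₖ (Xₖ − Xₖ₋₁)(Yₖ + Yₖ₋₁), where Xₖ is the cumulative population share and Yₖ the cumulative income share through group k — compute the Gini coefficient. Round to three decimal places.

0.509

Cumulative income shares Yₖ: 0.0140, 0.0420, 0.2020, 0.4690, 1.0000
Σ (Xₖ−Xₖ₋₁)(Yₖ+Yₖ₋₁) = (1/5)(0.0140+0.0000) + (1/5)(0.0420+0.0140) + (1/5)(0.2020+0.0420) + (1/5)(0.4690+0.2020) + (1/5)(1.0000+0.4690)
  = 0.0028 + 0.0112 + 0.0488 + 0.1342 + 0.2938 = 0.4908
G = 1 − 0.4908 = 0.5092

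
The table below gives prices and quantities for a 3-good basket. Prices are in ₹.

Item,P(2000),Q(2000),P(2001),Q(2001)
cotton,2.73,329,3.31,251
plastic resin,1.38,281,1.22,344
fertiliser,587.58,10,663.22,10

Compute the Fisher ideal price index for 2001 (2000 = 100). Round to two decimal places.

112.32

Laspeyres component (base-period weights):
ΣP(2001)Q(2000) = 3.31×329 + 1.22×281 + 663.22×10 = 1088.99 + 342.82 + 6632.2 = 8064.01
ΣP(2000)Q(2000) = 2.73×329 + 1.38×281 + 587.58×10 = 898.17 + 387.78 + 5875.8 = 7161.75
L = 8064.01 / 7161.75 × 100 = 112.5983
Paasche component (current-period weights):
ΣP(2001)Q(2001) = 3.31×251 + 1.22×344 + 663.22×10 = 830.81 + 419.68 + 6632.2 = 7882.69
ΣP(2000)Q(2001) = 2.73×251 + 1.38×344 + 587.58×10 = 685.23 + 474.72 + 5875.8 = 7035.75
P = 7882.69 / 7035.75 × 100 = 112.0377
Fisher = √(L × P) = √(112.5983 × 112.0377) = 112.3176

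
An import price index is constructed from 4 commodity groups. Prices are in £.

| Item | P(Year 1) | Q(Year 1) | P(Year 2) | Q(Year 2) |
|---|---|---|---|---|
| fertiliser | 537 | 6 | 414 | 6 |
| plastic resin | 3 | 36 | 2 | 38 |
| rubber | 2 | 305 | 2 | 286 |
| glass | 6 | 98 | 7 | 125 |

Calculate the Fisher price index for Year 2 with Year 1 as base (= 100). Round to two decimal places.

Laspeyres component (base-period weights):
ΣP(Year 2)Q(Year 1) = 414×6 + 2×36 + 2×305 + 7×98 = 2484 + 72 + 610 + 686 = 3852
ΣP(Year 1)Q(Year 1) = 537×6 + 3×36 + 2×305 + 6×98 = 3222 + 108 + 610 + 588 = 4528
L = 3852 / 4528 × 100 = 85.0707
Paasche component (current-period weights):
ΣP(Year 2)Q(Year 2) = 414×6 + 2×38 + 2×286 + 7×125 = 2484 + 76 + 572 + 875 = 4007
ΣP(Year 1)Q(Year 2) = 537×6 + 3×38 + 2×286 + 6×125 = 3222 + 114 + 572 + 750 = 4658
P = 4007 / 4658 × 100 = 86.0240
Fisher = √(L × P) = √(85.0707 × 86.0240) = 85.5460

85.55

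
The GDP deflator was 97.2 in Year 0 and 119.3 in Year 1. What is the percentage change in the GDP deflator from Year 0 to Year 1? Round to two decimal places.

Change = (119.3 − 97.2) / 97.2 × 100
       = 22.1 / 97.2 × 100 = 22.7366%

22.74%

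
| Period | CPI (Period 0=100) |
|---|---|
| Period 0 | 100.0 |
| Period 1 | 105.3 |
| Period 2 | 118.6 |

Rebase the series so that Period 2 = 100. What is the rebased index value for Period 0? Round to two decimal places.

Rebased(Period 0) = 100.0 / 118.6 × 100 = 84.3170

84.32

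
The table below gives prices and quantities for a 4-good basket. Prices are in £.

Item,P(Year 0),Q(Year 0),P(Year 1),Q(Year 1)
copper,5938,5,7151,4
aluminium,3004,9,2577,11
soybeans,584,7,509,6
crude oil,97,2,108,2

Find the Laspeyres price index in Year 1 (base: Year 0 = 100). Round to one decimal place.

102.8

Laspeyres price index uses base-period quantities as weights.
ΣP(Year 1)·Q(Year 0) = 7151×5 + 2577×9 + 509×7 + 108×2 = 35755 + 23193 + 3563 + 216 = 62727
ΣP(Year 0)·Q(Year 0) = 5938×5 + 3004×9 + 584×7 + 97×2 = 29690 + 27036 + 4088 + 194 = 61008
Index = 62727 / 61008 × 100 = 102.8177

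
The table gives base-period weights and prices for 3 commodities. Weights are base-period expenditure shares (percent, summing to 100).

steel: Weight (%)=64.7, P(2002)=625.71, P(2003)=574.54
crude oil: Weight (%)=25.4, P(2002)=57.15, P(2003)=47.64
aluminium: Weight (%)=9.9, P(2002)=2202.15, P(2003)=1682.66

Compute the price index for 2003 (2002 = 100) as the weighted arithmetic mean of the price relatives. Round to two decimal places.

steel: 64.7 × (574.54/625.71) = 64.7 × 0.918221 = 59.4089
crude oil: 25.4 × (47.64/57.15) = 25.4 × 0.833596 = 21.1733
aluminium: 9.9 × (1682.66/2202.15) = 9.9 × 0.764099 = 7.5646
Index = Σ wᵢ·(p₁ᵢ/p₀ᵢ) = 59.4089 + 21.1733 + 7.5646 = 88.1468

88.15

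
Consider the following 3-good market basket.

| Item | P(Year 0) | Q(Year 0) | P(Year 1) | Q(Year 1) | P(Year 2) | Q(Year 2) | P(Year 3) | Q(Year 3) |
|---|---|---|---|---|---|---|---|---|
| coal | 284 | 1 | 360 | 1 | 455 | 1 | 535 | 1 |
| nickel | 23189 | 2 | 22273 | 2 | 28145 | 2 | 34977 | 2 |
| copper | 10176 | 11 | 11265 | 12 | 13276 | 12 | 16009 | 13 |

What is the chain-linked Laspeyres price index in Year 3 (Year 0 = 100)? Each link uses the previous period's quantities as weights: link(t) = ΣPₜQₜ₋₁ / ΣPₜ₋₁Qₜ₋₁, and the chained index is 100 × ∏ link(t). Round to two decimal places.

155.22

Link Year 0→Year 1:
ΣP(Year 1)Q(Year 0) = 360×1 + 22273×2 + 11265×11 = 360 + 44546 + 123915 = 168821
ΣP(Year 0)Q(Year 0) = 284×1 + 23189×2 + 10176×11 = 284 + 46378 + 111936 = 158598
link = 168821/158598 = 1.064459
Link Year 1→Year 2:
ΣP(Year 2)Q(Year 1) = 455×1 + 28145×2 + 13276×12 = 455 + 56290 + 159312 = 216057
ΣP(Year 1)Q(Year 1) = 360×1 + 22273×2 + 11265×12 = 360 + 44546 + 135180 = 180086
link = 216057/180086 = 1.199743
Link Year 2→Year 3:
ΣP(Year 3)Q(Year 2) = 535×1 + 34977×2 + 16009×12 = 535 + 69954 + 192108 = 262597
ΣP(Year 2)Q(Year 2) = 455×1 + 28145×2 + 13276×12 = 455 + 56290 + 159312 = 216057
link = 262597/216057 = 1.215406
Chained index = 100 × 1.064459 × 1.199743 × 1.215406 = 155.2167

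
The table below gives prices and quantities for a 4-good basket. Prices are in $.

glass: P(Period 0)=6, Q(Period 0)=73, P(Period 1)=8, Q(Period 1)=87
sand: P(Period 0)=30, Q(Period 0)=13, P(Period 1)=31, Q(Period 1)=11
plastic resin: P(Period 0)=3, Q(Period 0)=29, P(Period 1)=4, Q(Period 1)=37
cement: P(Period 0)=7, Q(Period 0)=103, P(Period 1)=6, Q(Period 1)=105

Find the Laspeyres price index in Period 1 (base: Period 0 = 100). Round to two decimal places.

105.20

Laspeyres price index uses base-period quantities as weights.
ΣP(Period 1)·Q(Period 0) = 8×73 + 31×13 + 4×29 + 6×103 = 584 + 403 + 116 + 618 = 1721
ΣP(Period 0)·Q(Period 0) = 6×73 + 30×13 + 3×29 + 7×103 = 438 + 390 + 87 + 721 = 1636
Index = 1721 / 1636 × 100 = 105.1956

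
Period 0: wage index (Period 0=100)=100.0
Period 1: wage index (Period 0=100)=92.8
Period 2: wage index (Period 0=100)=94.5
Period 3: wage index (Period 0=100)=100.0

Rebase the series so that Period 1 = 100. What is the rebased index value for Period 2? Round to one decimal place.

101.8

Rebased(Period 2) = 94.5 / 92.8 × 100 = 101.8319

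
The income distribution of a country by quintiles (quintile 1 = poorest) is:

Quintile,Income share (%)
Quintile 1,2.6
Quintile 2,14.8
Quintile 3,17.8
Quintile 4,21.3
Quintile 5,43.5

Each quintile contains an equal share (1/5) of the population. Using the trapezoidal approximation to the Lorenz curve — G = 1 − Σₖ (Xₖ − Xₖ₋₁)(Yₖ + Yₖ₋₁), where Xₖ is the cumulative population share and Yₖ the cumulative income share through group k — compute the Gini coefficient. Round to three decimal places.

0.353

Cumulative income shares Yₖ: 0.0260, 0.1740, 0.3520, 0.5650, 1.0000
Σ (Xₖ−Xₖ₋₁)(Yₖ+Yₖ₋₁) = (1/5)(0.0260+0.0000) + (1/5)(0.1740+0.0260) + (1/5)(0.3520+0.1740) + (1/5)(0.5650+0.3520) + (1/5)(1.0000+0.5650)
  = 0.0052 + 0.0400 + 0.1052 + 0.1834 + 0.3130 = 0.6468
G = 1 − 0.6468 = 0.3532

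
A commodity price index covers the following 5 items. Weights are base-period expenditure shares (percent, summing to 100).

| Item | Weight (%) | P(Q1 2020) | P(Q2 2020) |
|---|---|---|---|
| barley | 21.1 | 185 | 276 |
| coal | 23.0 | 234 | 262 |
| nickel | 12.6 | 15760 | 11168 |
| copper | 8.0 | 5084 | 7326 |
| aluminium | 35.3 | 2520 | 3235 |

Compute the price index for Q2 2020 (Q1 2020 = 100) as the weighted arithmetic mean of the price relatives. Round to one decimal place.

barley: 21.1 × (276/185) = 21.1 × 1.491892 = 31.4789
coal: 23.0 × (262/234) = 23.0 × 1.119658 = 25.7521
nickel: 12.6 × (11168/15760) = 12.6 × 0.708629 = 8.9287
copper: 8.0 × (7326/5084) = 8.0 × 1.440991 = 11.5279
aluminium: 35.3 × (3235/2520) = 35.3 × 1.283730 = 45.3157
Index = Σ wᵢ·(p₁ᵢ/p₀ᵢ) = 31.4789 + 25.7521 + 8.9287 + 11.5279 + 45.3157 = 123.0034

123.0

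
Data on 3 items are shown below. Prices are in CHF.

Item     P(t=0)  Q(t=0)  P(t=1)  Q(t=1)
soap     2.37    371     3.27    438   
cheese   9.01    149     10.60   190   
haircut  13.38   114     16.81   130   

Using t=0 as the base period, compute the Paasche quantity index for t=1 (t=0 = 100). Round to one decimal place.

119.6

Paasche quantity index uses current-period prices as weights.
ΣP(t=1)·Q(t=1) = 3.27×438 + 10.60×190 + 16.81×130 = 1432.26 + 2014 + 2185.3 = 5631.56
ΣP(t=1)·Q(t=0) = 3.27×371 + 10.60×149 + 16.81×114 = 1213.17 + 1579.4 + 1916.34 = 4708.91
Index = 5631.56 / 4708.91 × 100 = 119.5937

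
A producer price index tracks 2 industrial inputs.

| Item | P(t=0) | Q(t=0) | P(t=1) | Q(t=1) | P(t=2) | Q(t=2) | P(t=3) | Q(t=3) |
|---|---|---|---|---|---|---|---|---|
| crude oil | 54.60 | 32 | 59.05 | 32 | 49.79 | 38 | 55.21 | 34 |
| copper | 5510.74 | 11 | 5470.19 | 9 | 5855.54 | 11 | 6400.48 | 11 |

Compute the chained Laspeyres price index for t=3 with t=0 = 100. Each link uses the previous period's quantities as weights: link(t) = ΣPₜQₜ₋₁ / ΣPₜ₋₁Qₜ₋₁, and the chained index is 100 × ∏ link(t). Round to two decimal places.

115.57

Link t=0→t=1:
ΣP(t=1)Q(t=0) = 59.05×32 + 5470.19×11 = 1889.6 + 60172.09 = 62061.69
ΣP(t=0)Q(t=0) = 54.60×32 + 5510.74×11 = 1747.2 + 60618.14 = 62365.34
link = 62061.69/62365.34 = 0.995131
Link t=1→t=2:
ΣP(t=2)Q(t=1) = 49.79×32 + 5855.54×9 = 1593.28 + 52699.86 = 54293.14
ΣP(t=1)Q(t=1) = 59.05×32 + 5470.19×9 = 1889.6 + 49231.71 = 51121.31
link = 54293.14/51121.31 = 1.062045
Link t=2→t=3:
ΣP(t=3)Q(t=2) = 55.21×38 + 6400.48×11 = 2097.98 + 70405.28 = 72503.26
ΣP(t=2)Q(t=2) = 49.79×38 + 5855.54×11 = 1892.02 + 64410.94 = 66302.96
link = 72503.26/66302.96 = 1.093515
Chained index = 100 × 0.995131 × 1.062045 × 1.093515 = 115.5707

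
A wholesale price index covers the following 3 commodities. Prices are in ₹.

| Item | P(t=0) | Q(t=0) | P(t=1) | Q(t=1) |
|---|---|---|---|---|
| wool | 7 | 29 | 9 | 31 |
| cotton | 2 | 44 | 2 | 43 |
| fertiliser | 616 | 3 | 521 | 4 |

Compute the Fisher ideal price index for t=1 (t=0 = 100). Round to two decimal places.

Laspeyres component (base-period weights):
ΣP(t=1)Q(t=0) = 9×29 + 2×44 + 521×3 = 261 + 88 + 1563 = 1912
ΣP(t=0)Q(t=0) = 7×29 + 2×44 + 616×3 = 203 + 88 + 1848 = 2139
L = 1912 / 2139 × 100 = 89.3876
Paasche component (current-period weights):
ΣP(t=1)Q(t=1) = 9×31 + 2×43 + 521×4 = 279 + 86 + 2084 = 2449
ΣP(t=0)Q(t=1) = 7×31 + 2×43 + 616×4 = 217 + 86 + 2464 = 2767
P = 2449 / 2767 × 100 = 88.5074
Fisher = √(L × P) = √(89.3876 × 88.5074) = 88.9464

88.95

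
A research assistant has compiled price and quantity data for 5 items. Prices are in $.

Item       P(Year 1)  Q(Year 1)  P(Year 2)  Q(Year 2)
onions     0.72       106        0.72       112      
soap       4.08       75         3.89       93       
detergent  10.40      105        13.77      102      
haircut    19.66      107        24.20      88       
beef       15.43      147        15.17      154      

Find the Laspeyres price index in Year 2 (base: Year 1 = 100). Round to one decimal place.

113.5

Laspeyres price index uses base-period quantities as weights.
ΣP(Year 2)·Q(Year 1) = 0.72×106 + 3.89×75 + 13.77×105 + 24.20×107 + 15.17×147 = 76.32 + 291.75 + 1445.85 + 2589.4 + 2229.99 = 6633.31
ΣP(Year 1)·Q(Year 1) = 0.72×106 + 4.08×75 + 10.40×105 + 19.66×107 + 15.43×147 = 76.32 + 306 + 1092 + 2103.62 + 2268.21 = 5846.15
Index = 6633.31 / 5846.15 × 100 = 113.4646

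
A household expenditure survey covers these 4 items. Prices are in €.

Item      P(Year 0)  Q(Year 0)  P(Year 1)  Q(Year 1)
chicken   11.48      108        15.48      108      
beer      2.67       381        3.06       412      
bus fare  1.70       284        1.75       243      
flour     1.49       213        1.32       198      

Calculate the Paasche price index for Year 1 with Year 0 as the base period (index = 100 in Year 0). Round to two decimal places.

Paasche price index uses current-period quantities as weights.
ΣP(Year 1)·Q(Year 1) = 15.48×108 + 3.06×412 + 1.75×243 + 1.32×198 = 1671.84 + 1260.72 + 425.25 + 261.36 = 3619.17
ΣP(Year 0)·Q(Year 1) = 11.48×108 + 2.67×412 + 1.70×243 + 1.49×198 = 1239.84 + 1100.04 + 413.1 + 295.02 = 3048
Index = 3619.17 / 3048 × 100 = 118.7392

118.74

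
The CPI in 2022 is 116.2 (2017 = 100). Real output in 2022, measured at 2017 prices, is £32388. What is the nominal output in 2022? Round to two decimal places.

Nominal = Real × (Index/100) = 32388 × (116.2/100)
        = 32388 × 1.162 = 37634.8560

37634.86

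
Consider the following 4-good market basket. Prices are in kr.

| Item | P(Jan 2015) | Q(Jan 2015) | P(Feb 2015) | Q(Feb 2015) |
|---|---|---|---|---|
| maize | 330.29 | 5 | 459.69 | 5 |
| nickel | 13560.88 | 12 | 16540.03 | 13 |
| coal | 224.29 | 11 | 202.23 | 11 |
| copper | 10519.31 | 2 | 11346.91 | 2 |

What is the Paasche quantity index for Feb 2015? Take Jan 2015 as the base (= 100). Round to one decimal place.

107.3

Paasche quantity index uses current-period prices as weights.
ΣP(Feb 2015)·Q(Feb 2015) = 459.69×5 + 16540.03×13 + 202.23×11 + 11346.91×2 = 2298.45 + 215020.39 + 2224.53 + 22693.82 = 242237.19
ΣP(Feb 2015)·Q(Jan 2015) = 459.69×5 + 16540.03×12 + 202.23×11 + 11346.91×2 = 2298.45 + 198480.36 + 2224.53 + 22693.82 = 225697.16
Index = 242237.19 / 225697.16 × 100 = 107.3284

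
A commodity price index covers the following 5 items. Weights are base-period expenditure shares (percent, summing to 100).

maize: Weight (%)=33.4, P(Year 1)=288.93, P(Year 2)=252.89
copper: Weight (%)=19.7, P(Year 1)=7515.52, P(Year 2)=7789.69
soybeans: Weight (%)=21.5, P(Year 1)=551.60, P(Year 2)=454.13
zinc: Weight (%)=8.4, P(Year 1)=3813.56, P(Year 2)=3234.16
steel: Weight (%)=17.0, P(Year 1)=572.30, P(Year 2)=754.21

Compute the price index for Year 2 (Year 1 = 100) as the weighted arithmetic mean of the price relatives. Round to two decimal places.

96.88

maize: 33.4 × (252.89/288.93) = 33.4 × 0.875264 = 29.2338
copper: 19.7 × (7789.69/7515.52) = 19.7 × 1.036481 = 20.4187
soybeans: 21.5 × (454.13/551.60) = 21.5 × 0.823296 = 17.7009
zinc: 8.4 × (3234.16/3813.56) = 8.4 × 0.848068 = 7.1238
steel: 17.0 × (754.21/572.30) = 17.0 × 1.317858 = 22.4036
Index = Σ wᵢ·(p₁ᵢ/p₀ᵢ) = 29.2338 + 20.4187 + 17.7009 + 7.1238 + 22.4036 = 96.8807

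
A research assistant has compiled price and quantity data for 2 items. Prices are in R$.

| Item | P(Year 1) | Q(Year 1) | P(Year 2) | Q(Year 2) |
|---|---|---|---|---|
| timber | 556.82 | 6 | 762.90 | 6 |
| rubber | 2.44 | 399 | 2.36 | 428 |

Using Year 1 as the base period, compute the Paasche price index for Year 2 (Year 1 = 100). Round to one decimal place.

127.4

Paasche price index uses current-period quantities as weights.
ΣP(Year 2)·Q(Year 2) = 762.90×6 + 2.36×428 = 4577.4 + 1010.08 = 5587.48
ΣP(Year 1)·Q(Year 2) = 556.82×6 + 2.44×428 = 3340.92 + 1044.32 = 4385.24
Index = 5587.48 / 4385.24 × 100 = 127.4156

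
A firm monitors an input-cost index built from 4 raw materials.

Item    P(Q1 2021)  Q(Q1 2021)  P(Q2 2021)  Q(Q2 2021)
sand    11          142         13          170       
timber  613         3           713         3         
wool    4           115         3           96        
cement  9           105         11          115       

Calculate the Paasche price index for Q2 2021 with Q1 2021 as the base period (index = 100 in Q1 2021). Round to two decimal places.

115.09

Paasche price index uses current-period quantities as weights.
ΣP(Q2 2021)·Q(Q2 2021) = 13×170 + 713×3 + 3×96 + 11×115 = 2210 + 2139 + 288 + 1265 = 5902
ΣP(Q1 2021)·Q(Q2 2021) = 11×170 + 613×3 + 4×96 + 9×115 = 1870 + 1839 + 384 + 1035 = 5128
Index = 5902 / 5128 × 100 = 115.0936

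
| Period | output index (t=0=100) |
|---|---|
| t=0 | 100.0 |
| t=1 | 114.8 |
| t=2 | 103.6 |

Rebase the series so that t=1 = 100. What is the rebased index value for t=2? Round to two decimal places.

Rebased(t=2) = 103.6 / 114.8 × 100 = 90.2439

90.24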